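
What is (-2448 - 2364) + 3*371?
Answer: -3699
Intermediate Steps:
(-2448 - 2364) + 3*371 = -4812 + 1113 = -3699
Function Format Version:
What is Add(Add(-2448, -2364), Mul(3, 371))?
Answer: -3699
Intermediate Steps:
Add(Add(-2448, -2364), Mul(3, 371)) = Add(-4812, 1113) = -3699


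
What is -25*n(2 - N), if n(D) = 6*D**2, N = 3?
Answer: -150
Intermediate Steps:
-25*n(2 - N) = -150*(2 - 1*3)**2 = -150*(2 - 3)**2 = -150*(-1)**2 = -150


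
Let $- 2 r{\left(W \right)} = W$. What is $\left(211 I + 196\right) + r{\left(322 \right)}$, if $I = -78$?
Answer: $-16423$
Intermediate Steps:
$r{\left(W \right)} = - \frac{W}{2}$
$\left(211 I + 196\right) + r{\left(322 \right)} = \left(211 \left(-78\right) + 196\right) - 161 = \left(-16458 + 196\right) - 161 = -16262 - 161 = -16423$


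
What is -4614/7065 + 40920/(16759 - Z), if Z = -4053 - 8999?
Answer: 16839094/23401635 ≈ 0.71957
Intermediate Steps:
Z = -13052
-4614/7065 + 40920/(16759 - Z) = -4614/7065 + 40920/(16759 - 1*(-13052)) = -4614*1/7065 + 40920/(16759 + 13052) = -1538/2355 + 40920/29811 = -1538/2355 + 40920*(1/29811) = -1538/2355 + 13640/9937 = 16839094/23401635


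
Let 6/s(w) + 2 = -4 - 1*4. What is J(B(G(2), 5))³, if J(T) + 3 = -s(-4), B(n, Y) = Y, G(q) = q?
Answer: -1728/125 ≈ -13.824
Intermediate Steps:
s(w) = -⅗ (s(w) = 6/(-2 + (-4 - 1*4)) = 6/(-2 + (-4 - 4)) = 6/(-2 - 8) = 6/(-10) = 6*(-⅒) = -⅗)
J(T) = -12/5 (J(T) = -3 - 1*(-⅗) = -3 + ⅗ = -12/5)
J(B(G(2), 5))³ = (-12/5)³ = -1728/125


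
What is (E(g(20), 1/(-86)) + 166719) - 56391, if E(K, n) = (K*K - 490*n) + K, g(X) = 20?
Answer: 4762409/43 ≈ 1.1075e+5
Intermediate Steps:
E(K, n) = K + K**2 - 490*n (E(K, n) = (K**2 - 490*n) + K = K + K**2 - 490*n)
(E(g(20), 1/(-86)) + 166719) - 56391 = ((20 + 20**2 - 490/(-86)) + 166719) - 56391 = ((20 + 400 - 490*(-1/86)) + 166719) - 56391 = ((20 + 400 + 245/43) + 166719) - 56391 = (18305/43 + 166719) - 56391 = 7187222/43 - 56391 = 4762409/43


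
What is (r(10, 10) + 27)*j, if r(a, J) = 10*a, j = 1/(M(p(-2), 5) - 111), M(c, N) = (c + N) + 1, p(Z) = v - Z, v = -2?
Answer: -127/105 ≈ -1.2095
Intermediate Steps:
p(Z) = -2 - Z
M(c, N) = 1 + N + c (M(c, N) = (N + c) + 1 = 1 + N + c)
j = -1/105 (j = 1/((1 + 5 + (-2 - 1*(-2))) - 111) = 1/((1 + 5 + (-2 + 2)) - 111) = 1/((1 + 5 + 0) - 111) = 1/(6 - 111) = 1/(-105) = -1/105 ≈ -0.0095238)
(r(10, 10) + 27)*j = (10*10 + 27)*(-1/105) = (100 + 27)*(-1/105) = 127*(-1/105) = -127/105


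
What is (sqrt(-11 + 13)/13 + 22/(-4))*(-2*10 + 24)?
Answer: -22 + 4*sqrt(2)/13 ≈ -21.565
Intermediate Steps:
(sqrt(-11 + 13)/13 + 22/(-4))*(-2*10 + 24) = (sqrt(2)*(1/13) + 22*(-1/4))*(-20 + 24) = (sqrt(2)/13 - 11/2)*4 = (-11/2 + sqrt(2)/13)*4 = -22 + 4*sqrt(2)/13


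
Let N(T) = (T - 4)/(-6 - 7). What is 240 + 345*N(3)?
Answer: 3465/13 ≈ 266.54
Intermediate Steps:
N(T) = 4/13 - T/13 (N(T) = (-4 + T)/(-13) = (-4 + T)*(-1/13) = 4/13 - T/13)
240 + 345*N(3) = 240 + 345*(4/13 - 1/13*3) = 240 + 345*(4/13 - 3/13) = 240 + 345*(1/13) = 240 + 345/13 = 3465/13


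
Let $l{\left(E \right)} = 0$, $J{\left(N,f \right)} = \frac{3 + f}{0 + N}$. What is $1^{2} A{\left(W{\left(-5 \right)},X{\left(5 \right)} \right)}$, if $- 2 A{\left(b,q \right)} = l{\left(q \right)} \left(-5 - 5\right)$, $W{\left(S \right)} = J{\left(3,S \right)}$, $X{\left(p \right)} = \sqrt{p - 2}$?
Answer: $0$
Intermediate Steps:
$X{\left(p \right)} = \sqrt{-2 + p}$
$J{\left(N,f \right)} = \frac{3 + f}{N}$
$W{\left(S \right)} = 1 + \frac{S}{3}$ ($W{\left(S \right)} = \frac{3 + S}{3} = 1 + \frac{S}{3}$)
$A{\left(b,q \right)} = 0$ ($A{\left(b,q \right)} = - \frac{0 \left(-5 - 5\right)}{2} = - \frac{0 \left(-10\right)}{2} = \left(- \frac{1}{2}\right) 0 = 0$)
$1^{2} A{\left(W{\left(-5 \right)},X{\left(5 \right)} \right)} = 1^{2} \cdot 0 = 1 \cdot 0 = 0$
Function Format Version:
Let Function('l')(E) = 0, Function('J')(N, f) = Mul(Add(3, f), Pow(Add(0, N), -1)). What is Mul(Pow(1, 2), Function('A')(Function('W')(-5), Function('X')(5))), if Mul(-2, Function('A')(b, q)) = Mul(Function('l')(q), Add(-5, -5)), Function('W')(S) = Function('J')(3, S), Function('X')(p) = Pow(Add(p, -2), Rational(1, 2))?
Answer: 0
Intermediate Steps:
Function('X')(p) = Pow(Add(-2, p), Rational(1, 2))
Function('J')(N, f) = Mul(Pow(N, -1), Add(3, f)) (Function('J')(N, f) = Mul(Add(3, f), Pow(N, -1)) = Mul(Pow(N, -1), Add(3, f)))
Function('W')(S) = Add(1, Mul(Rational(1, 3), S)) (Function('W')(S) = Mul(Pow(3, -1), Add(3, S)) = Mul(Rational(1, 3), Add(3, S)) = Add(1, Mul(Rational(1, 3), S)))
Function('A')(b, q) = 0 (Function('A')(b, q) = Mul(Rational(-1, 2), Mul(0, Add(-5, -5))) = Mul(Rational(-1, 2), Mul(0, -10)) = Mul(Rational(-1, 2), 0) = 0)
Mul(Pow(1, 2), Function('A')(Function('W')(-5), Function('X')(5))) = Mul(Pow(1, 2), 0) = Mul(1, 0) = 0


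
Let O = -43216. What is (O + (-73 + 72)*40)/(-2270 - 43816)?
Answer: 21628/23043 ≈ 0.93859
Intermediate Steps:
(O + (-73 + 72)*40)/(-2270 - 43816) = (-43216 + (-73 + 72)*40)/(-2270 - 43816) = (-43216 - 1*40)/(-46086) = (-43216 - 40)*(-1/46086) = -43256*(-1/46086) = 21628/23043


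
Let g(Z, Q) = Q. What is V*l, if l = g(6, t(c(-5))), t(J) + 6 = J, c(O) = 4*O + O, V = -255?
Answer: 7905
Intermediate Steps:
c(O) = 5*O
t(J) = -6 + J
l = -31 (l = -6 + 5*(-5) = -6 - 25 = -31)
V*l = -255*(-31) = 7905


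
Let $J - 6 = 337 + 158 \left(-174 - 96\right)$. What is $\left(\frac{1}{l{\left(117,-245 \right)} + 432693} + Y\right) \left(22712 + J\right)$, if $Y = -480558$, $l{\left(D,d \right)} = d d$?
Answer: $\frac{4642063600086015}{492718} \approx 9.4213 \cdot 10^{9}$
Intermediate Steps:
$l{\left(D,d \right)} = d^{2}$
$J = -42317$ ($J = 6 + \left(337 + 158 \left(-174 - 96\right)\right) = 6 + \left(337 + 158 \left(-270\right)\right) = 6 + \left(337 - 42660\right) = 6 - 42323 = -42317$)
$\left(\frac{1}{l{\left(117,-245 \right)} + 432693} + Y\right) \left(22712 + J\right) = \left(\frac{1}{\left(-245\right)^{2} + 432693} - 480558\right) \left(22712 - 42317\right) = \left(\frac{1}{60025 + 432693} - 480558\right) \left(-19605\right) = \left(\frac{1}{492718} - 480558\right) \left(-19605\right) = \left(- \frac{236779576643}{492718}\right) \left(-19605\right) = \frac{4642063600086015}{492718}$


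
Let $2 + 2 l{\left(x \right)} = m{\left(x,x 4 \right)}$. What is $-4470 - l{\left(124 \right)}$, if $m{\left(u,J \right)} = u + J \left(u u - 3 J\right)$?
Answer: $-3448755$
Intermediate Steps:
$m{\left(u,J \right)} = u + J \left(u^{2} - 3 J\right)$
$l{\left(x \right)} = -1 + \frac{x}{2} - 24 x^{2} + 2 x^{3}$ ($l{\left(x \right)} = -1 + \frac{x - 3 \left(x 4\right)^{2} + x 4 x^{2}}{2} = -1 + \frac{x - 3 \left(4 x\right)^{2} + 4 x x^{2}}{2} = -1 + \frac{x - 3 \cdot 16 x^{2} + 4 x^{3}}{2} = -1 + \frac{x - 48 x^{2} + 4 x^{3}}{2} = -1 + \left(\frac{x}{2} - 24 x^{2} + 2 x^{3}\right) = -1 + \frac{x}{2} - 24 x^{2} + 2 x^{3}$)
$-4470 - l{\left(124 \right)} = -4470 - \left(-1 + \frac{1}{2} \cdot 124 - 24 \cdot 124^{2} + 2 \cdot 124^{3}\right) = -4470 - \left(-1 + 62 - 369024 + 2 \cdot 1906624\right) = -4470 - \left(-1 + 62 - 369024 + 3813248\right) = -4470 - 3444285 = -3448755$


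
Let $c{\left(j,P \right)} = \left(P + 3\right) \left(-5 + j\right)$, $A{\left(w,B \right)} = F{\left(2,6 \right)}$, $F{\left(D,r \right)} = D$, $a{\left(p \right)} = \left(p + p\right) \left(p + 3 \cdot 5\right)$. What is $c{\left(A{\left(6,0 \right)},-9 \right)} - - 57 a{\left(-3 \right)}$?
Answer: $-4086$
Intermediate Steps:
$a{\left(p \right)} = 2 p \left(15 + p\right)$ ($a{\left(p \right)} = 2 p \left(p + 15\right) = 2 p \left(15 + p\right)$)
$A{\left(w,B \right)} = 2$
$c{\left(j,P \right)} = \left(-5 + j\right) \left(3 + P\right)$ ($c{\left(j,P \right)} = \left(3 + P\right) \left(-5 + j\right) = \left(-5 + j\right) \left(3 + P\right)$)
$c{\left(A{\left(6,0 \right)},-9 \right)} - - 57 a{\left(-3 \right)} = \left(-15 - -45 + 3 \cdot 2 - 18\right) - - 57 \cdot 2 \left(-3\right) \left(15 - 3\right) = \left(-15 + 45 + 6 - 18\right) - - 57 \cdot 2 \left(-3\right) 12 = 18 - \left(-57\right) \left(-72\right) = 18 - 4104 = -4086$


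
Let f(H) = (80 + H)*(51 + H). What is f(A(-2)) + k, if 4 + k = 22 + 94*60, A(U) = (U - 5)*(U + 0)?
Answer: 11768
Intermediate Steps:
A(U) = U*(-5 + U) (A(U) = (-5 + U)*U = U*(-5 + U))
f(H) = (51 + H)*(80 + H)
k = 5658 (k = -4 + (22 + 94*60) = -4 + (22 + 5640) = -4 + 5662 = 5658)
f(A(-2)) + k = (4080 + (-2*(-5 - 2))**2 + 131*(-2*(-5 - 2))) + 5658 = (4080 + (-2*(-7))**2 + 131*(-2*(-7))) + 5658 = (4080 + 14**2 + 131*14) + 5658 = (4080 + 196 + 1834) + 5658 = 6110 + 5658 = 11768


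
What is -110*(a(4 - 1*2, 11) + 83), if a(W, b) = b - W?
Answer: -10120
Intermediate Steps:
-110*(a(4 - 1*2, 11) + 83) = -110*((11 - (4 - 1*2)) + 83) = -110*((11 - (4 - 2)) + 83) = -110*((11 - 1*2) + 83) = -110*((11 - 2) + 83) = -110*(9 + 83) = -110*92 = -10120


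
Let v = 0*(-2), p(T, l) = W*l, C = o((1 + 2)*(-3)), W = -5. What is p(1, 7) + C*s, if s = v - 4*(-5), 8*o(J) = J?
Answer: -115/2 ≈ -57.500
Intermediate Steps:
o(J) = J/8
C = -9/8 (C = ((1 + 2)*(-3))/8 = (3*(-3))/8 = (⅛)*(-9) = -9/8 ≈ -1.1250)
p(T, l) = -5*l
v = 0
s = 20 (s = 0 - 4*(-5) = 0 + 20 = 20)
p(1, 7) + C*s = -5*7 - 9/8*20 = -35 - 45/2 = -115/2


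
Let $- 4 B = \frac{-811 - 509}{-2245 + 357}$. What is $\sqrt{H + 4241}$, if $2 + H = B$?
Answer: $\frac{\sqrt{236085609}}{236} \approx 65.106$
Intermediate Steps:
$B = - \frac{165}{944}$ ($B = - \frac{\left(-811 - 509\right) \frac{1}{-2245 + 357}}{4} = - \frac{\left(-1320\right) \frac{1}{-1888}}{4} = - \frac{\left(-1320\right) \left(- \frac{1}{1888}\right)}{4} = \left(- \frac{1}{4}\right) \frac{165}{236} = - \frac{165}{944} \approx -0.17479$)
$H = - \frac{2053}{944}$ ($H = -2 - \frac{165}{944} = - \frac{2053}{944} \approx -2.1748$)
$\sqrt{H + 4241} = \sqrt{- \frac{2053}{944} + 4241} = \sqrt{\frac{4001451}{944}} = \frac{\sqrt{236085609}}{236}$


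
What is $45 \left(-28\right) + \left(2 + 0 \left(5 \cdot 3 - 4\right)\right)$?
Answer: $-1258$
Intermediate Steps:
$45 \left(-28\right) + \left(2 + 0 \left(5 \cdot 3 - 4\right)\right) = -1260 + \left(2 + 0 \left(15 - 4\right)\right) = -1260 + \left(2 + 0 \cdot 11\right) = -1260 + \left(2 + 0\right) = -1260 + 2 = -1258$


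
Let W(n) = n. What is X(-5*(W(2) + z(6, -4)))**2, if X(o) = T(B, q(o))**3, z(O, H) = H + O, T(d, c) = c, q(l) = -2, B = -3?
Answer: 64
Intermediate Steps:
X(o) = -8 (X(o) = (-2)**3 = -8)
X(-5*(W(2) + z(6, -4)))**2 = (-8)**2 = 64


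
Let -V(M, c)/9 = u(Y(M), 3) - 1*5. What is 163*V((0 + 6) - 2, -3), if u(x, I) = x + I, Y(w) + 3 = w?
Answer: 1467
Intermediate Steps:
Y(w) = -3 + w
u(x, I) = I + x
V(M, c) = 45 - 9*M (V(M, c) = -9*((3 + (-3 + M)) - 1*5) = -9*(M - 5) = -9*(-5 + M) = 45 - 9*M)
163*V((0 + 6) - 2, -3) = 163*(45 - 9*((0 + 6) - 2)) = 163*(45 - 9*(6 - 2)) = 163*(45 - 9*4) = 163*(45 - 36) = 163*9 = 1467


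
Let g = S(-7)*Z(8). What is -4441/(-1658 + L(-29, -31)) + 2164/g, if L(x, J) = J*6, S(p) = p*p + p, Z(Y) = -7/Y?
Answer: -15308837/271068 ≈ -56.476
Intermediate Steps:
S(p) = p + p² (S(p) = p² + p = p + p²)
L(x, J) = 6*J
g = -147/4 (g = (-7*(1 - 7))*(-7/8) = (-7*(-6))*(-7*⅛) = 42*(-7/8) = -147/4 ≈ -36.750)
-4441/(-1658 + L(-29, -31)) + 2164/g = -4441/(-1658 + 6*(-31)) + 2164/(-147/4) = -4441/(-1658 - 186) + 2164*(-4/147) = -4441/(-1844) - 8656/147 = -4441*(-1/1844) - 8656/147 = 4441/1844 - 8656/147 = -15308837/271068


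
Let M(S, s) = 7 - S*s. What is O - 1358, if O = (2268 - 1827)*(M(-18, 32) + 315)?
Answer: 394660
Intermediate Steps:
M(S, s) = 7 - S*s
O = 396018 (O = (2268 - 1827)*((7 - 1*(-18)*32) + 315) = 441*((7 + 576) + 315) = 441*(583 + 315) = 441*898 = 396018)
O - 1358 = 396018 - 1358 = 394660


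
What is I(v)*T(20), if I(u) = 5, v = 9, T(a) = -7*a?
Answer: -700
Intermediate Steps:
I(v)*T(20) = 5*(-7*20) = 5*(-140) = -700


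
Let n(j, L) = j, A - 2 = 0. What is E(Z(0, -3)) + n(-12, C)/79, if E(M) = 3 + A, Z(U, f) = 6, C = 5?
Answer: 383/79 ≈ 4.8481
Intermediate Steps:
A = 2 (A = 2 + 0 = 2)
E(M) = 5 (E(M) = 3 + 2 = 5)
E(Z(0, -3)) + n(-12, C)/79 = 5 - 12/79 = 383/79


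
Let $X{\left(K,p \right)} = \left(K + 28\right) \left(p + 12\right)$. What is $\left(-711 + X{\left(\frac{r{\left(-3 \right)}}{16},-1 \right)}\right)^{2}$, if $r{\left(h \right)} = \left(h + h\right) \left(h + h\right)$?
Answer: $\frac{2289169}{16} \approx 1.4307 \cdot 10^{5}$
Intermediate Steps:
$r{\left(h \right)} = 4 h^{2}$ ($r{\left(h \right)} = 2 h 2 h = 4 h^{2}$)
$X{\left(K,p \right)} = \left(12 + p\right) \left(28 + K\right)$ ($X{\left(K,p \right)} = \left(28 + K\right) \left(12 + p\right) = \left(12 + p\right) \left(28 + K\right)$)
$\left(-711 + X{\left(\frac{r{\left(-3 \right)}}{16},-1 \right)}\right)^{2} = \left(-711 + \left(336 + 12 \frac{4 \left(-3\right)^{2}}{16} + 28 \left(-1\right) + \frac{4 \left(-3\right)^{2}}{16} \left(-1\right)\right)\right)^{2} = \left(-711 + \left(336 + 12 \cdot 4 \cdot 9 \cdot \frac{1}{16} - 28 + 4 \cdot 9 \cdot \frac{1}{16} \left(-1\right)\right)\right)^{2} = \left(-711 + \left(336 + 12 \cdot 36 \cdot \frac{1}{16} - 28 + 36 \cdot \frac{1}{16} \left(-1\right)\right)\right)^{2} = \left(-711 + \left(336 + 12 \cdot \frac{9}{4} - 28 + \frac{9}{4} \left(-1\right)\right)\right)^{2} = \left(-711 + \left(336 + 27 - 28 - \frac{9}{4}\right)\right)^{2} = \left(-711 + \frac{1331}{4}\right)^{2} = \left(- \frac{1513}{4}\right)^{2} = \frac{2289169}{16}$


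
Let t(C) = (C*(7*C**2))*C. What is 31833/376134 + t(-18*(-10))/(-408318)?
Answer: -153552222049617/8532349034 ≈ -17996.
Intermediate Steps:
t(C) = 7*C**4 (t(C) = (7*C**3)*C = 7*C**4)
31833/376134 + t(-18*(-10))/(-408318) = 31833/376134 + (7*(-18*(-10))**4)/(-408318) = 31833*(1/376134) + (7*180**4)*(-1/408318) = 10611/125378 + (7*1049760000)*(-1/408318) = 10611/125378 + 7348320000*(-1/408318) = 10611/125378 - 1224720000/68053 = -153552222049617/8532349034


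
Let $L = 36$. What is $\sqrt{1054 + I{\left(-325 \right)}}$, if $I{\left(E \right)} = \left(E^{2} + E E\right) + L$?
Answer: $2 \sqrt{53085} \approx 460.8$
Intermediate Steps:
$I{\left(E \right)} = 36 + 2 E^{2}$ ($I{\left(E \right)} = \left(E^{2} + E E\right) + 36 = \left(E^{2} + E^{2}\right) + 36 = 2 E^{2} + 36 = 36 + 2 E^{2}$)
$\sqrt{1054 + I{\left(-325 \right)}} = \sqrt{1054 + \left(36 + 2 \left(-325\right)^{2}\right)} = \sqrt{1054 + \left(36 + 2 \cdot 105625\right)} = \sqrt{1054 + \left(36 + 211250\right)} = \sqrt{1054 + 211286} = \sqrt{212340} = 2 \sqrt{53085}$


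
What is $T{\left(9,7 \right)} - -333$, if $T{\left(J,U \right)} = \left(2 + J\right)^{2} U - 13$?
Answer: $1167$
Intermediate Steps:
$T{\left(J,U \right)} = -13 + U \left(2 + J\right)^{2}$ ($T{\left(J,U \right)} = U \left(2 + J\right)^{2} - 13 = -13 + U \left(2 + J\right)^{2}$)
$T{\left(9,7 \right)} - -333 = \left(-13 + 7 \left(2 + 9\right)^{2}\right) - -333 = \left(-13 + 7 \cdot 11^{2}\right) + 333 = \left(-13 + 7 \cdot 121\right) + 333 = \left(-13 + 847\right) + 333 = 834 + 333 = 1167$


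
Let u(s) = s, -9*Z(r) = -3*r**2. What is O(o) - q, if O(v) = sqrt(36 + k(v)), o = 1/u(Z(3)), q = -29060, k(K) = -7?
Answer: 29060 + sqrt(29) ≈ 29065.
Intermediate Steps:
Z(r) = r**2/3 (Z(r) = -(-1)*r**2/3 = r**2/3)
o = 1/3 (o = 1/((1/3)*3**2) = 1/((1/3)*9) = 1/3 ≈ 0.33333)
O(v) = sqrt(29) (O(v) = sqrt(36 - 7) = sqrt(29))
O(o) - q = sqrt(29) - 1*(-29060) = sqrt(29) + 29060 = 29060 + sqrt(29)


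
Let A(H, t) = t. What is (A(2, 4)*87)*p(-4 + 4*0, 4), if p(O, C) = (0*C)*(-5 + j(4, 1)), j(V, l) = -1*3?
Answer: 0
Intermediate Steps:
j(V, l) = -3
p(O, C) = 0 (p(O, C) = (0*C)*(-5 - 3) = 0*(-8) = 0)
(A(2, 4)*87)*p(-4 + 4*0, 4) = (4*87)*0 = 348*0 = 0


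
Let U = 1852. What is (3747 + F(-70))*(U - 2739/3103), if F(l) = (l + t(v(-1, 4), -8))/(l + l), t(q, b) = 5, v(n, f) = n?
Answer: 602713959793/86884 ≈ 6.9370e+6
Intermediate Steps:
F(l) = (5 + l)/(2*l) (F(l) = (l + 5)/(l + l) = (5 + l)/((2*l)) = (5 + l)*(1/(2*l)) = (5 + l)/(2*l))
(3747 + F(-70))*(U - 2739/3103) = (3747 + (½)*(5 - 70)/(-70))*(1852 - 2739/3103) = (3747 + (½)*(-1/70)*(-65))*(1852 - 2739*1/3103) = (3747 + 13/28)*(1852 - 2739/3103) = (104929/28)*(5744017/3103) = 602713959793/86884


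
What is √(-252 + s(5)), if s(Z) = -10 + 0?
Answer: I*√262 ≈ 16.186*I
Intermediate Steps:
s(Z) = -10
√(-252 + s(5)) = √(-252 - 10) = √(-262) = I*√262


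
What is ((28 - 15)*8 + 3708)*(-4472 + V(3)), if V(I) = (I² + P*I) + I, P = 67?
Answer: -16235308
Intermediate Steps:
V(I) = I² + 68*I (V(I) = (I² + 67*I) + I = I² + 68*I)
((28 - 15)*8 + 3708)*(-4472 + V(3)) = ((28 - 15)*8 + 3708)*(-4472 + 3*(68 + 3)) = (13*8 + 3708)*(-4472 + 3*71) = (104 + 3708)*(-4472 + 213) = 3812*(-4259) = -16235308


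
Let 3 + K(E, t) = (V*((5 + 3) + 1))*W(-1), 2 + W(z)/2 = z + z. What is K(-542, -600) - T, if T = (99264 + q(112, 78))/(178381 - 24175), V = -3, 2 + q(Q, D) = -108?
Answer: 16373362/77103 ≈ 212.36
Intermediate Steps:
q(Q, D) = -110 (q(Q, D) = -2 - 108 = -110)
W(z) = -4 + 4*z (W(z) = -4 + 2*(z + z) = -4 + 2*(2*z) = -4 + 4*z)
K(E, t) = 213 (K(E, t) = -3 + (-3*((5 + 3) + 1))*(-4 + 4*(-1)) = -3 + (-3*(8 + 1))*(-4 - 4) = -3 - 3*9*(-8) = -3 - 27*(-8) = -3 + 216 = 213)
T = 49577/77103 (T = (99264 - 110)/(178381 - 24175) = 99154/154206 = 99154*(1/154206) = 49577/77103 ≈ 0.64300)
K(-542, -600) - T = 213 - 1*49577/77103 = 213 - 49577/77103 = 16373362/77103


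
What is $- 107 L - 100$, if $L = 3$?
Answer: $-421$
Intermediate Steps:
$- 107 L - 100 = \left(-107\right) 3 - 100 = -321 - 100 = -421$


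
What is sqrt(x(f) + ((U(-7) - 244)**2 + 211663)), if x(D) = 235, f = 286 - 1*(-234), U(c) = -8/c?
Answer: 3*sqrt(1474778)/7 ≈ 520.46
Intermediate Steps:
f = 520 (f = 286 + 234 = 520)
sqrt(x(f) + ((U(-7) - 244)**2 + 211663)) = sqrt(235 + ((-8/(-7) - 244)**2 + 211663)) = sqrt(235 + ((-8*(-1/7) - 244)**2 + 211663)) = sqrt(235 + ((8/7 - 244)**2 + 211663)) = sqrt(235 + ((-1700/7)**2 + 211663)) = sqrt(235 + (2890000/49 + 211663)) = sqrt(235 + 13261487/49) = sqrt(13273002/49) = 3*sqrt(1474778)/7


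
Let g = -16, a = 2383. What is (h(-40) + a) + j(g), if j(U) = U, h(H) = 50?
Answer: 2417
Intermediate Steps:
(h(-40) + a) + j(g) = (50 + 2383) - 16 = 2433 - 16 = 2417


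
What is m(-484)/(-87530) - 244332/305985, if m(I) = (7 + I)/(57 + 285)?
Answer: -10835549617/13569985972 ≈ -0.79849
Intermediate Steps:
m(I) = 7/342 + I/342 (m(I) = (7 + I)/342 = (7 + I)*(1/342) = 7/342 + I/342)
m(-484)/(-87530) - 244332/305985 = (7/342 + (1/342)*(-484))/(-87530) - 244332/305985 = (7/342 - 242/171)*(-1/87530) - 244332*1/305985 = -53/38*(-1/87530) - 81444/101995 = 53/3326140 - 81444/101995 = -10835549617/13569985972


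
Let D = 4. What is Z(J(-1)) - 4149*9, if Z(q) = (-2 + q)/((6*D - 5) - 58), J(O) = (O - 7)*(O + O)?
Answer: -1456313/39 ≈ -37341.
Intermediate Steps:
J(O) = 2*O*(-7 + O) (J(O) = (-7 + O)*(2*O) = 2*O*(-7 + O))
Z(q) = 2/39 - q/39 (Z(q) = (-2 + q)/((6*4 - 5) - 58) = (-2 + q)/((24 - 5) - 58) = (-2 + q)/(19 - 58) = (-2 + q)/(-39) = (-2 + q)*(-1/39) = 2/39 - q/39)
Z(J(-1)) - 4149*9 = (2/39 - 2*(-1)*(-7 - 1)/39) - 4149*9 = (2/39 - 2*(-1)*(-8)/39) - 1*37341 = (2/39 - 1/39*16) - 37341 = (2/39 - 16/39) - 37341 = -14/39 - 37341 = -1456313/39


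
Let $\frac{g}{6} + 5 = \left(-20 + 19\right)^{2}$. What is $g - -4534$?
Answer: $4510$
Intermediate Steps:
$g = -24$ ($g = -30 + 6 \left(-20 + 19\right)^{2} = -30 + 6 \left(-1\right)^{2} = -30 + 6 \cdot 1 = -30 + 6 = -24$)
$g - -4534 = -24 - -4534 = -24 + 4534 = 4510$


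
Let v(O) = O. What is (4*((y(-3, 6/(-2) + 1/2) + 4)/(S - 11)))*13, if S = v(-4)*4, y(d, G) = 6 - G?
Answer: -650/27 ≈ -24.074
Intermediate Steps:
S = -16 (S = -4*4 = -16)
(4*((y(-3, 6/(-2) + 1/2) + 4)/(S - 11)))*13 = (4*(((6 - (6/(-2) + 1/2)) + 4)/(-16 - 11)))*13 = (4*(((6 - (6*(-½) + 1*(½))) + 4)/(-27)))*13 = (4*(((6 - (-3 + ½)) + 4)*(-1/27)))*13 = (4*(((6 - 1*(-5/2)) + 4)*(-1/27)))*13 = (4*(((6 + 5/2) + 4)*(-1/27)))*13 = (4*((17/2 + 4)*(-1/27)))*13 = (4*((25/2)*(-1/27)))*13 = (4*(-25/54))*13 = -50/27*13 = -650/27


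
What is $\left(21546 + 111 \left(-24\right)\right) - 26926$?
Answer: $-8044$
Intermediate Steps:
$\left(21546 + 111 \left(-24\right)\right) - 26926 = \left(21546 - 2664\right) - 26926 = 18882 - 26926 = -8044$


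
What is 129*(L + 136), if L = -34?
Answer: 13158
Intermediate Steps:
129*(L + 136) = 129*(-34 + 136) = 129*102 = 13158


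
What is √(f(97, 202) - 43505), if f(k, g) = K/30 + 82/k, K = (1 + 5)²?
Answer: I*√10232982505/485 ≈ 208.57*I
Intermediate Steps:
K = 36 (K = 6² = 36)
f(k, g) = 6/5 + 82/k (f(k, g) = 36/30 + 82/k = 36*(1/30) + 82/k = 6/5 + 82/k)
√(f(97, 202) - 43505) = √((6/5 + 82/97) - 43505) = √(992/485 - 43505) = √(-21098933/485) = I*√10232982505/485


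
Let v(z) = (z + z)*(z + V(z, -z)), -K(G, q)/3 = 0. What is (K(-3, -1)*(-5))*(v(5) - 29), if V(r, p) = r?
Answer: 0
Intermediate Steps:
K(G, q) = 0 (K(G, q) = -3*0 = 0)
v(z) = 4*z² (v(z) = (z + z)*(z + z) = (2*z)*(2*z) = 4*z²)
(K(-3, -1)*(-5))*(v(5) - 29) = (0*(-5))*(4*5² - 29) = 0*(4*25 - 29) = 0*(100 - 29) = 0*71 = 0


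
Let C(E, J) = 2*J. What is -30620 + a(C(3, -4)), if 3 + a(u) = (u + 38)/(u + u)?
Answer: -244999/8 ≈ -30625.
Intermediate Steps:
a(u) = -3 + (38 + u)/(2*u) (a(u) = -3 + (u + 38)/(u + u) = -3 + (38 + u)/((2*u)) = -3 + (38 + u)*(1/(2*u)) = -3 + (38 + u)/(2*u))
-30620 + a(C(3, -4)) = -30620 + (-5/2 + 19/((2*(-4)))) = -30620 + (-5/2 + 19/(-8)) = -30620 + (-5/2 + 19*(-⅛)) = -30620 + (-5/2 - 19/8) = -30620 - 39/8 = -244999/8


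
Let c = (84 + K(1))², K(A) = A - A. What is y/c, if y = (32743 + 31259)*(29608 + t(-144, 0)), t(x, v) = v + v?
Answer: 39478567/147 ≈ 2.6856e+5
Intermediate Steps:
K(A) = 0
t(x, v) = 2*v
c = 7056 (c = (84 + 0)² = 84² = 7056)
y = 1894971216 (y = (32743 + 31259)*(29608 + 2*0) = 64002*(29608 + 0) = 64002*29608 = 1894971216)
y/c = 1894971216/7056 = 1894971216*(1/7056) = 39478567/147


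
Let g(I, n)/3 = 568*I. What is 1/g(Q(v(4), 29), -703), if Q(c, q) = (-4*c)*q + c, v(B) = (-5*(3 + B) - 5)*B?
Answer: 1/31353600 ≈ 3.1894e-8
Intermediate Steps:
v(B) = B*(-20 - 5*B) (v(B) = ((-15 - 5*B) - 5)*B = (-20 - 5*B)*B = B*(-20 - 5*B))
Q(c, q) = c - 4*c*q (Q(c, q) = -4*c*q + c = c - 4*c*q)
g(I, n) = 1704*I (g(I, n) = 3*(568*I) = 1704*I)
1/g(Q(v(4), 29), -703) = 1/(1704*((-5*4*(4 + 4))*(1 - 4*29))) = 1/(1704*((-5*4*8)*(1 - 116))) = 1/(1704*(-160*(-115))) = 1/(1704*18400) = 1/31353600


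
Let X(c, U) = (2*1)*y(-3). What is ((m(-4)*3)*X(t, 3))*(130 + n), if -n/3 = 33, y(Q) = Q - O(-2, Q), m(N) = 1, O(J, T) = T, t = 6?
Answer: 0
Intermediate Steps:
y(Q) = 0 (y(Q) = Q - Q = 0)
n = -99 (n = -3*33 = -99)
X(c, U) = 0 (X(c, U) = (2*1)*0 = 2*0 = 0)
((m(-4)*3)*X(t, 3))*(130 + n) = ((1*3)*0)*(130 - 99) = (3*0)*31 = 0*31 = 0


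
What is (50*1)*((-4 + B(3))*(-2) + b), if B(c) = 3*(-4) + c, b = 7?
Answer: 1650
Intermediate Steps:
B(c) = -12 + c
(50*1)*((-4 + B(3))*(-2) + b) = (50*1)*((-4 + (-12 + 3))*(-2) + 7) = 50*((-4 - 9)*(-2) + 7) = 50*(-13*(-2) + 7) = 50*(26 + 7) = 50*33 = 1650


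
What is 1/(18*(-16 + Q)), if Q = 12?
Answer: -1/72 ≈ -0.013889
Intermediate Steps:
1/(18*(-16 + Q)) = 1/(18*(-16 + 12)) = 1/(18*(-4)) = 1/(-72) = -1/72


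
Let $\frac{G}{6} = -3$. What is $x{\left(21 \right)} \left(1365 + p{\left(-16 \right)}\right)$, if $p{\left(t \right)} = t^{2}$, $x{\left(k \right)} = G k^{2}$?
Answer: $-12867498$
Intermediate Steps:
$G = -18$ ($G = 6 \left(-3\right) = -18$)
$x{\left(k \right)} = - 18 k^{2}$
$x{\left(21 \right)} \left(1365 + p{\left(-16 \right)}\right) = - 18 \cdot 21^{2} \left(1365 + \left(-16\right)^{2}\right) = \left(-18\right) 441 \left(1365 + 256\right) = \left(-7938\right) 1621 = -12867498$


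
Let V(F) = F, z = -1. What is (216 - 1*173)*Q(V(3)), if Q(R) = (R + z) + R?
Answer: 215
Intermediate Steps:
Q(R) = -1 + 2*R (Q(R) = (R - 1) + R = (-1 + R) + R = -1 + 2*R)
(216 - 1*173)*Q(V(3)) = (216 - 1*173)*(-1 + 2*3) = (216 - 173)*(-1 + 6) = 43*5 = 215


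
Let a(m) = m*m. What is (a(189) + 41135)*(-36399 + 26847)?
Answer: -734128512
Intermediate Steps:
a(m) = m**2
(a(189) + 41135)*(-36399 + 26847) = (189**2 + 41135)*(-36399 + 26847) = (35721 + 41135)*(-9552) = 76856*(-9552) = -734128512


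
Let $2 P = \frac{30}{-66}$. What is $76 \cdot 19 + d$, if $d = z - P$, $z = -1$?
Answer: $\frac{31751}{22} \approx 1443.2$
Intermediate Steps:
$P = - \frac{5}{22}$ ($P = \frac{30 \frac{1}{-66}}{2} = \frac{30 \left(- \frac{1}{66}\right)}{2} = \frac{1}{2} \left(- \frac{5}{11}\right) = - \frac{5}{22} \approx -0.22727$)
$d = - \frac{17}{22}$ ($d = -1 - - \frac{5}{22} = -1 + \frac{5}{22} = - \frac{17}{22} \approx -0.77273$)
$76 \cdot 19 + d = 76 \cdot 19 - \frac{17}{22} = 1444 - \frac{17}{22} = \frac{31751}{22}$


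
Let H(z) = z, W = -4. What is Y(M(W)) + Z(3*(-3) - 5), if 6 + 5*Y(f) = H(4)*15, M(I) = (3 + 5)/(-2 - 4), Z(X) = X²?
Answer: 1034/5 ≈ 206.80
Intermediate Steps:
M(I) = -4/3 (M(I) = 8/(-6) = 8*(-⅙) = -4/3)
Y(f) = 54/5 (Y(f) = -6/5 + (4*15)/5 = -6/5 + (⅕)*60 = -6/5 + 12 = 54/5)
Y(M(W)) + Z(3*(-3) - 5) = 54/5 + (3*(-3) - 5)² = 54/5 + (-9 - 5)² = 54/5 + (-14)² = 54/5 + 196 = 1034/5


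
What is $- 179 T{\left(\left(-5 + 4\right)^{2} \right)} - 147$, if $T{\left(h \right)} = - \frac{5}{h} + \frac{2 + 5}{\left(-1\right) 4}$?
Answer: $\frac{4245}{4} \approx 1061.3$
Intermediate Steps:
$T{\left(h \right)} = - \frac{7}{4} - \frac{5}{h}$ ($T{\left(h \right)} = - \frac{5}{h} + \frac{7}{-4} = - \frac{5}{h} + 7 \left(- \frac{1}{4}\right) = - \frac{5}{h} - \frac{7}{4} = - \frac{7}{4} - \frac{5}{h}$)
$- 179 T{\left(\left(-5 + 4\right)^{2} \right)} - 147 = - 179 \left(- \frac{7}{4} - \frac{5}{\left(-5 + 4\right)^{2}}\right) - 147 = - 179 \left(- \frac{7}{4} - \frac{5}{\left(-1\right)^{2}}\right) - 147 = - 179 \left(- \frac{7}{4} - \frac{5}{1}\right) - 147 = - 179 \left(- \frac{7}{4} - 5\right) - 147 = \left(-179\right) \left(- \frac{27}{4}\right) - 147 = \frac{4833}{4} - 147 = \frac{4245}{4}$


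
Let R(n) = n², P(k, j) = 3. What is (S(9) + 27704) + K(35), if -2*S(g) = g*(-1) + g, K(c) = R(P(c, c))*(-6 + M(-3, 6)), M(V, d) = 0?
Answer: 27650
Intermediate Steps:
K(c) = -54 (K(c) = 3²*(-6 + 0) = 9*(-6) = -54)
S(g) = 0 (S(g) = -(g*(-1) + g)/2 = -(-g + g)/2 = -½*0 = 0)
(S(9) + 27704) + K(35) = (0 + 27704) - 54 = 27704 - 54 = 27650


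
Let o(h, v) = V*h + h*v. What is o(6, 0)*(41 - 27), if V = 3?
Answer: 252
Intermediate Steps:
o(h, v) = 3*h + h*v
o(6, 0)*(41 - 27) = (6*(3 + 0))*(41 - 27) = (6*3)*14 = 18*14 = 252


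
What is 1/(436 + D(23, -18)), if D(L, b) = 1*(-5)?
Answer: 1/431 ≈ 0.0023202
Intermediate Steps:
D(L, b) = -5
1/(436 + D(23, -18)) = 1/(436 - 5) = 1/431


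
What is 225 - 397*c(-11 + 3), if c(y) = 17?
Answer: -6524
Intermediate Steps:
225 - 397*c(-11 + 3) = 225 - 397*17 = 225 - 6749 = -6524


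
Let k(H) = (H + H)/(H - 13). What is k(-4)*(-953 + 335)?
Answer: -4944/17 ≈ -290.82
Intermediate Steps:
k(H) = 2*H/(-13 + H) (k(H) = (2*H)/(-13 + H) = 2*H/(-13 + H))
k(-4)*(-953 + 335) = (2*(-4)/(-13 - 4))*(-953 + 335) = (2*(-4)/(-17))*(-618) = (2*(-4)*(-1/17))*(-618) = (8/17)*(-618) = -4944/17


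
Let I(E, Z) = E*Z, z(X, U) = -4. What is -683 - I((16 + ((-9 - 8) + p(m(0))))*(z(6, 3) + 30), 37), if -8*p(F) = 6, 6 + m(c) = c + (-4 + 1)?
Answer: 2001/2 ≈ 1000.5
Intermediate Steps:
m(c) = -9 + c (m(c) = -6 + (c + (-4 + 1)) = -6 + (c - 3) = -6 + (-3 + c) = -9 + c)
p(F) = -¾ (p(F) = -⅛*6 = -¾)
-683 - I((16 + ((-9 - 8) + p(m(0))))*(z(6, 3) + 30), 37) = -683 - (16 + ((-9 - 8) - ¾))*(-4 + 30)*37 = -683 - (16 + (-17 - ¾))*26*37 = -683 - (16 - 71/4)*26*37 = -683 - (-7/4*26)*37 = -683 - (-91)*37/2 = -683 - 1*(-3367/2) = -683 + 3367/2 = 2001/2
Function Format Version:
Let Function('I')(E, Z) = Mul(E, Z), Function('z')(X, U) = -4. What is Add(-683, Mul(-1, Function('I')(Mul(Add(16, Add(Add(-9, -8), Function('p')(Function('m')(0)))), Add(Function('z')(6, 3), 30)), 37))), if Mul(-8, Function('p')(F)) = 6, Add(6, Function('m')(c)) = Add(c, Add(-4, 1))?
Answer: Rational(2001, 2) ≈ 1000.5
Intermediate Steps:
Function('m')(c) = Add(-9, c) (Function('m')(c) = Add(-6, Add(c, Add(-4, 1))) = Add(-6, Add(c, -3)) = Add(-6, Add(-3, c)) = Add(-9, c))
Function('p')(F) = Rational(-3, 4) (Function('p')(F) = Mul(Rational(-1, 8), 6) = Rational(-3, 4))
Add(-683, Mul(-1, Function('I')(Mul(Add(16, Add(Add(-9, -8), Function('p')(Function('m')(0)))), Add(Function('z')(6, 3), 30)), 37))) = Add(-683, Mul(-1, Mul(Mul(Add(16, Add(Add(-9, -8), Rational(-3, 4))), Add(-4, 30)), 37))) = Add(-683, Mul(-1, Mul(Mul(Add(16, Add(-17, Rational(-3, 4))), 26), 37))) = Add(-683, Mul(-1, Mul(Mul(Add(16, Rational(-71, 4)), 26), 37))) = Add(-683, Mul(-1, Mul(Mul(Rational(-7, 4), 26), 37))) = Add(-683, Mul(-1, Mul(Rational(-91, 2), 37))) = Add(-683, Mul(-1, Rational(-3367, 2))) = Add(-683, Rational(3367, 2)) = Rational(2001, 2)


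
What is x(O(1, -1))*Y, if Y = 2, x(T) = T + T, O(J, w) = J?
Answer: 4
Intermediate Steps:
x(T) = 2*T
x(O(1, -1))*Y = (2*1)*2 = 2*2 = 4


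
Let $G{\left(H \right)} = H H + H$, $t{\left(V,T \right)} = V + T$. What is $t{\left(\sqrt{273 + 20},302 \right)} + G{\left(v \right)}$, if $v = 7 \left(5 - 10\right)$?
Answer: $1492 + \sqrt{293} \approx 1509.1$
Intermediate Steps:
$t{\left(V,T \right)} = T + V$
$v = -35$ ($v = 7 \left(-5\right) = -35$)
$G{\left(H \right)} = H + H^{2}$ ($G{\left(H \right)} = H^{2} + H = H + H^{2}$)
$t{\left(\sqrt{273 + 20},302 \right)} + G{\left(v \right)} = \left(302 + \sqrt{273 + 20}\right) - 35 \left(1 - 35\right) = \left(302 + \sqrt{293}\right) - -1190 = \left(302 + \sqrt{293}\right) + 1190 = 1492 + \sqrt{293}$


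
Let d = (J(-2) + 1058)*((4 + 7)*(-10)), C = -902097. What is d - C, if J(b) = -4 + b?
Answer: 786377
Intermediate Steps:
d = -115720 (d = ((-4 - 2) + 1058)*((4 + 7)*(-10)) = (-6 + 1058)*(11*(-10)) = 1052*(-110) = -115720)
d - C = -115720 - 1*(-902097) = -115720 + 902097 = 786377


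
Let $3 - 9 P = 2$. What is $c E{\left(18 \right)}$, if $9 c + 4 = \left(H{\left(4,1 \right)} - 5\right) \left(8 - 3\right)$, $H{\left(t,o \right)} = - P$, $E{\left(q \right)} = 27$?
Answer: $- \frac{266}{3} \approx -88.667$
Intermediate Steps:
$P = \frac{1}{9}$ ($P = \frac{1}{3} - \frac{2}{9} = \frac{1}{9} \approx 0.11111$)
$H{\left(t,o \right)} = - \frac{1}{9}$ ($H{\left(t,o \right)} = \left(-1\right) \frac{1}{9} = - \frac{1}{9}$)
$c = - \frac{266}{81}$ ($c = - \frac{4}{9} + \frac{\left(- \frac{1}{9} - 5\right) \left(8 - 3\right)}{9} = - \frac{4}{9} + \frac{\left(- \frac{46}{9}\right) 5}{9} = - \frac{4}{9} + \frac{1}{9} \left(- \frac{230}{9}\right) = - \frac{4}{9} - \frac{230}{81} = - \frac{266}{81} \approx -3.284$)
$c E{\left(18 \right)} = \left(- \frac{266}{81}\right) 27 = - \frac{266}{3}$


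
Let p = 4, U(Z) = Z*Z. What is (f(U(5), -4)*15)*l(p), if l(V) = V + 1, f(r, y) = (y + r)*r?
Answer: 39375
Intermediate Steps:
U(Z) = Z²
f(r, y) = r*(r + y) (f(r, y) = (r + y)*r = r*(r + y))
l(V) = 1 + V
(f(U(5), -4)*15)*l(p) = ((5²*(5² - 4))*15)*(1 + 4) = ((25*(25 - 4))*15)*5 = ((25*21)*15)*5 = (525*15)*5 = 7875*5 = 39375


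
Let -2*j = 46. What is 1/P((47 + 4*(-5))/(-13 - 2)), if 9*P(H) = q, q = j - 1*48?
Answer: -9/71 ≈ -0.12676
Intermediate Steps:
j = -23 (j = -½*46 = -23)
q = -71 (q = -23 - 1*48 = -23 - 48 = -71)
P(H) = -71/9 (P(H) = (⅑)*(-71) = -71/9)
1/P((47 + 4*(-5))/(-13 - 2)) = 1/(-71/9) = -9/71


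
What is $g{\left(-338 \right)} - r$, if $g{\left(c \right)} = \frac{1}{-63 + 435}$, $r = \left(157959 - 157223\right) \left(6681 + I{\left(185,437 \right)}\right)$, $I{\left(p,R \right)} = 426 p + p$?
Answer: $- \frac{23457403391}{372} \approx -6.3058 \cdot 10^{7}$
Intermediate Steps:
$I{\left(p,R \right)} = 427 p$
$r = 63057536$ ($r = \left(157959 - 157223\right) \left(6681 + 427 \cdot 185\right) = 736 \left(6681 + 78995\right) = 736 \cdot 85676 = 63057536$)
$g{\left(c \right)} = \frac{1}{372}$
$g{\left(-338 \right)} - r = \frac{1}{372} - 63057536 = - \frac{23457403391}{372}$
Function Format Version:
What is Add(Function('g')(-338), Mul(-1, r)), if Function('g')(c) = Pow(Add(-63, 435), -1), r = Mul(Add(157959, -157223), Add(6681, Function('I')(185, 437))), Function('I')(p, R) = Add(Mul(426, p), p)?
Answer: Rational(-23457403391, 372) ≈ -6.3058e+7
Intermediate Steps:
Function('I')(p, R) = Mul(427, p)
r = 63057536 (r = Mul(Add(157959, -157223), Add(6681, Mul(427, 185))) = Mul(736, Add(6681, 78995)) = Mul(736, 85676) = 63057536)
Function('g')(c) = Rational(1, 372) (Function('g')(c) = Pow(372, -1) = Rational(1, 372))
Add(Function('g')(-338), Mul(-1, r)) = Add(Rational(1, 372), Mul(-1, 63057536)) = Add(Rational(1, 372), -63057536) = Rational(-23457403391, 372)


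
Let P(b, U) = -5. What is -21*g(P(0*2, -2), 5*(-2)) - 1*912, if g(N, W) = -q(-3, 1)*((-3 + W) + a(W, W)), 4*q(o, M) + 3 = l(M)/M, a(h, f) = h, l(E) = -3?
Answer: -375/2 ≈ -187.50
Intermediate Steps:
q(o, M) = -3/4 - 3/(4*M) (q(o, M) = -3/4 + (-3/M)/4 = -3/4 - 3/(4*M))
g(N, W) = -9/2 + 3*W (g(N, W) = -(3/4)*(-1 - 1*1)/1*((-3 + W) + W) = -(3/4)*1*(-1 - 1)*(-3 + 2*W) = -(3/4)*1*(-2)*(-3 + 2*W) = -(-3)*(-3 + 2*W)/2 = -(9/2 - 3*W) = -9/2 + 3*W)
-21*g(P(0*2, -2), 5*(-2)) - 1*912 = -21*(-9/2 + 3*(5*(-2))) - 1*912 = -21*(-9/2 + 3*(-10)) - 912 = -21*(-9/2 - 30) - 912 = -21*(-69/2) - 912 = 1449/2 - 912 = -375/2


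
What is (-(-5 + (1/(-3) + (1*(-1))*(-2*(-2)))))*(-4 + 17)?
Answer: 364/3 ≈ 121.33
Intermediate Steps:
(-(-5 + (1/(-3) + (1*(-1))*(-2*(-2)))))*(-4 + 17) = -(-5 + (-1/3 - 1*4))*13 = -(-5 + (-1/3 - 4))*13 = -(-5 - 13/3)*13 = -1*(-28/3)*13 = (28/3)*13 = 364/3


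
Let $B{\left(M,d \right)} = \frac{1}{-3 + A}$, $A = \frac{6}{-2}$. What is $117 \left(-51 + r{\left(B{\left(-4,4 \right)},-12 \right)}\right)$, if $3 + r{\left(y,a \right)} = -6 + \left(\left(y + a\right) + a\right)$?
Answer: $- \frac{19695}{2} \approx -9847.5$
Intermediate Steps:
$A = -3$ ($A = 6 \left(- \frac{1}{2}\right) = -3$)
$B{\left(M,d \right)} = - \frac{1}{6}$ ($B{\left(M,d \right)} = \frac{1}{-3 - 3} = \frac{1}{-6} = - \frac{1}{6}$)
$r{\left(y,a \right)} = -9 + y + 2 a$ ($r{\left(y,a \right)} = -3 - \left(6 - y - 2 a\right) = -3 + \left(-6 + y + 2 a\right) = -9 + y + 2 a$)
$117 \left(-51 + r{\left(B{\left(-4,4 \right)},-12 \right)}\right) = 117 \left(-51 - \frac{199}{6}\right) = 117 \left(- \frac{505}{6}\right) = - \frac{19695}{2}$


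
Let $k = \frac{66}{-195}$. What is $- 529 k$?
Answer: $\frac{11638}{65} \approx 179.05$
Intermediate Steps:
$k = - \frac{22}{65}$ ($k = 66 \left(- \frac{1}{195}\right) = - \frac{22}{65} \approx -0.33846$)
$- 529 k = \left(-529\right) \left(- \frac{22}{65}\right) = \frac{11638}{65}$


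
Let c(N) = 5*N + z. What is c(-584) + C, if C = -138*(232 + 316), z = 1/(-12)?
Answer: -942529/12 ≈ -78544.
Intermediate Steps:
z = -1/12 ≈ -0.083333
C = -75624 (C = -138*548 = -75624)
c(N) = -1/12 + 5*N (c(N) = 5*N - 1/12 = -1/12 + 5*N)
c(-584) + C = (-1/12 + 5*(-584)) - 75624 = (-1/12 - 2920) - 75624 = -35041/12 - 75624 = -942529/12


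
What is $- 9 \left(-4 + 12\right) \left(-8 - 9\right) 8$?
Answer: $9792$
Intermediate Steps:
$- 9 \left(-4 + 12\right) \left(-8 - 9\right) 8 = \left(-9\right) 8 \left(\left(-17\right) 8\right) = \left(-72\right) \left(-136\right) = 9792$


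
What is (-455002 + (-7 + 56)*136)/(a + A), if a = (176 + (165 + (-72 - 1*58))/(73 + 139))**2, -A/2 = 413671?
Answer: 20150103072/35789260439 ≈ 0.56302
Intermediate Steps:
A = -827342 (A = -2*413671 = -827342)
a = 1394798409/44944 (a = (176 + (165 + (-72 - 58))/212)**2 = (176 + (165 - 130)*(1/212))**2 = (176 + 35*(1/212))**2 = (176 + 35/212)**2 = (37347/212)**2 = 1394798409/44944 ≈ 31034.)
(-455002 + (-7 + 56)*136)/(a + A) = (-455002 + (-7 + 56)*136)/(1394798409/44944 - 827342) = (-455002 + 49*136)/(-35789260439/44944) = (-455002 + 6664)*(-44944/35789260439) = -448338*(-44944/35789260439) = 20150103072/35789260439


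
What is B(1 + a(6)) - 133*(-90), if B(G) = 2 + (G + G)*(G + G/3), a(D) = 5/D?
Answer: 323486/27 ≈ 11981.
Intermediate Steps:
B(G) = 2 + 8*G²/3 (B(G) = 2 + (2*G)*(G + G*(⅓)) = 2 + (2*G)*(G + G/3) = 2 + (2*G)*(4*G/3) = 2 + 8*G²/3)
B(1 + a(6)) - 133*(-90) = (2 + 8*(1 + 5/6)²/3) - 133*(-90) = (2 + 8*(1 + 5*(⅙))²/3) + 11970 = (2 + 8*(1 + ⅚)²/3) + 11970 = (2 + 8*(11/6)²/3) + 11970 = (2 + (8/3)*(121/36)) + 11970 = (2 + 242/27) + 11970 = 296/27 + 11970 = 323486/27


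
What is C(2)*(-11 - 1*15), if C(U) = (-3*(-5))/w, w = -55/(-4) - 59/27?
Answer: -42120/1249 ≈ -33.723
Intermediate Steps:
w = 1249/108 (w = -55*(-¼) - 59*1/27 = 55/4 - 59/27 = 1249/108 ≈ 11.565)
C(U) = 1620/1249 (C(U) = (-3*(-5))/(1249/108) = 15*(108/1249) = 1620/1249)
C(2)*(-11 - 1*15) = 1620*(-11 - 1*15)/1249 = 1620*(-11 - 15)/1249 = (1620/1249)*(-26) = -42120/1249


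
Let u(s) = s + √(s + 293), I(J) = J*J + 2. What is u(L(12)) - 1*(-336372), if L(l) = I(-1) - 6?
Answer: 336369 + √290 ≈ 3.3639e+5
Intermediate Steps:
I(J) = 2 + J² (I(J) = J² + 2 = 2 + J²)
L(l) = -3 (L(l) = (2 + (-1)²) - 6 = (2 + 1) - 6 = 3 - 6 = -3)
u(s) = s + √(293 + s)
u(L(12)) - 1*(-336372) = (-3 + √(293 - 3)) - 1*(-336372) = (-3 + √290) + 336372 = 336369 + √290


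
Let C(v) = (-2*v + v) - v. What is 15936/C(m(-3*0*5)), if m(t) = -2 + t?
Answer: 3984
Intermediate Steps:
C(v) = -2*v (C(v) = -v - v = -2*v)
15936/C(m(-3*0*5)) = 15936/((-2*(-2 - 3*0*5))) = 15936/((-2*(-2 + 0*5))) = 15936/((-2*(-2 + 0))) = 15936/((-2*(-2))) = 15936/4 = 15936*(¼) = 3984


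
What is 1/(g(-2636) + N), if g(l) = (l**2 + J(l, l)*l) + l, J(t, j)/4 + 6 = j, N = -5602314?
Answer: 1/29200794 ≈ 3.4246e-8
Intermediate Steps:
J(t, j) = -24 + 4*j
g(l) = l + l**2 + l*(-24 + 4*l) (g(l) = (l**2 + (-24 + 4*l)*l) + l = (l**2 + l*(-24 + 4*l)) + l = l + l**2 + l*(-24 + 4*l))
1/(g(-2636) + N) = 1/(-2636*(-23 + 5*(-2636)) - 5602314) = 1/(-2636*(-23 - 13180) - 5602314) = 1/(-2636*(-13203) - 5602314) = 1/(34803108 - 5602314) = 1/29200794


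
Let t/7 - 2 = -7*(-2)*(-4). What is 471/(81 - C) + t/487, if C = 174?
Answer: -88177/15097 ≈ -5.8407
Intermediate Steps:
t = -378 (t = 14 + 7*(-7*(-2)*(-4)) = 14 + 7*(14*(-4)) = 14 + 7*(-56) = 14 - 392 = -378)
471/(81 - C) + t/487 = 471/(81 - 1*174) - 378/487 = 471/(81 - 174) - 378*1/487 = 471/(-93) - 378/487 = 471*(-1/93) - 378/487 = -157/31 - 378/487 = -88177/15097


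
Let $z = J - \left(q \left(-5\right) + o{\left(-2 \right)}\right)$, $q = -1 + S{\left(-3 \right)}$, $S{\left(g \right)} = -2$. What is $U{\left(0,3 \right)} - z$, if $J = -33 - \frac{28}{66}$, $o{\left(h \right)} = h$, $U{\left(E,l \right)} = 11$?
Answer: $\frac{1895}{33} \approx 57.424$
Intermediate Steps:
$q = -3$ ($q = -1 - 2 = -3$)
$J = - \frac{1103}{33}$ ($J = -33 - \frac{14}{33} = - \frac{1103}{33} \approx -33.424$)
$z = - \frac{1532}{33}$ ($z = - \frac{1103}{33} - \left(\left(-3\right) \left(-5\right) - 2\right) = - \frac{1103}{33} - \left(15 - 2\right) = - \frac{1103}{33} - 13 = - \frac{1532}{33} \approx -46.424$)
$U{\left(0,3 \right)} - z = 11 - - \frac{1532}{33} = 11 + \frac{1532}{33} = \frac{1895}{33}$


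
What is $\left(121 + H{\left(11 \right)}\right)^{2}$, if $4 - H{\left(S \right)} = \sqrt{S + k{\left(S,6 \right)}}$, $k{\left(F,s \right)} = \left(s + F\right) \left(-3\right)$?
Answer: $15585 - 500 i \sqrt{10} \approx 15585.0 - 1581.1 i$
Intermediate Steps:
$k{\left(F,s \right)} = - 3 F - 3 s$ ($k{\left(F,s \right)} = \left(F + s\right) \left(-3\right) = - 3 F - 3 s$)
$H{\left(S \right)} = 4 - \sqrt{-18 - 2 S}$ ($H{\left(S \right)} = 4 - \sqrt{S - \left(18 + 3 S\right)} = 4 - \sqrt{-18 - 2 S}$)
$\left(121 + H{\left(11 \right)}\right)^{2} = \left(121 + \left(4 - \sqrt{-18 - 22}\right)\right)^{2} = \left(121 + \left(4 - \sqrt{-40}\right)\right)^{2} = \left(121 + \left(4 - 2 i \sqrt{10}\right)\right)^{2} = \left(125 - 2 i \sqrt{10}\right)^{2}$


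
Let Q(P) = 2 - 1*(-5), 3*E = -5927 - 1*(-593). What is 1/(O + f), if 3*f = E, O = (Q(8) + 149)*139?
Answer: 3/63274 ≈ 4.7413e-5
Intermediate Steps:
E = -1778 (E = (-5927 - 1*(-593))/3 = (-5927 + 593)/3 = (⅓)*(-5334) = -1778)
Q(P) = 7 (Q(P) = 2 + 5 = 7)
O = 21684 (O = (7 + 149)*139 = 156*139 = 21684)
f = -1778/3 (f = (⅓)*(-1778) = -1778/3 ≈ -592.67)
1/(O + f) = 1/(21684 - 1778/3) = 1/(63274/3) = 3/63274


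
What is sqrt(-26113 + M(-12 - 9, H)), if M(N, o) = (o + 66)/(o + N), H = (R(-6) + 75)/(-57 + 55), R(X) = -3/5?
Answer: I*sqrt(245701873)/97 ≈ 161.6*I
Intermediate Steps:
R(X) = -3/5 (R(X) = -3*1/5 = -3/5)
H = -186/5 (H = (-3/5 + 75)/(-57 + 55) = (372/5)/(-2) = (372/5)*(-1/2) = -186/5 ≈ -37.200)
M(N, o) = (66 + o)/(N + o)
sqrt(-26113 + M(-12 - 9, H)) = sqrt(-26113 + (66 - 186/5)/((-12 - 9) - 186/5)) = sqrt(-26113 + (144/5)/(-21 - 186/5)) = sqrt(-26113 + (144/5)/(-291/5)) = sqrt(-26113 - 5/291*144/5) = sqrt(-26113 - 48/97) = sqrt(-2533009/97) = I*sqrt(245701873)/97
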